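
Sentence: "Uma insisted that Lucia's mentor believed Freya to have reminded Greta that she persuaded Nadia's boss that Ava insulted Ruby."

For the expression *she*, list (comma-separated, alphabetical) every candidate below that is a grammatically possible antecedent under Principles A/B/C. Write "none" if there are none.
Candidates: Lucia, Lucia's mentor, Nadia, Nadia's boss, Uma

Lucia, Lucia's mentor, Uma

*she* is a pronoun; Principle B requires it to be free in its binding domain — the clause headed by 'persuaded'.
— Lucia: possessor inside the subject DP of the clause headed by 'believed'; does not c-command the pronoun — Principle B does not apply; allowed.
— Lucia's mentor: subject of the clause headed by 'believed'; c-commands the pronoun but lies outside its binding domain — allowed.
— Nadia: possessor inside the object DP of the clause headed by 'persuaded'; is c-commanded by the pronoun; coreference would bind this R-expression — blocked (Principle C).
— Nadia's boss: object of the clause headed by 'persuaded'; is c-commanded by the pronoun; coreference would bind this R-expression — blocked (Principle C).
— Uma: subject of the matrix clause; c-commands the pronoun but lies outside its binding domain — allowed.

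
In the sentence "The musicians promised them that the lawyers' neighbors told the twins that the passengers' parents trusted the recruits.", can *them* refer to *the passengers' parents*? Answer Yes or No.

*them* is a pronoun; Principle B requires it to be free in its binding domain — the matrix clause.
— the passengers' parents: subject of the clause headed by 'trusted'; is c-commanded by the pronoun; coreference would bind this R-expression — blocked (Principle C).

No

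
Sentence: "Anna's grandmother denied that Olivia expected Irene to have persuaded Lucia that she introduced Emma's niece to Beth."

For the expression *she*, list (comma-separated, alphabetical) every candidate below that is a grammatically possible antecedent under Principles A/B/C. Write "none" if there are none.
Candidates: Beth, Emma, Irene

*she* is a pronoun; Principle B requires it to be free in its binding domain — the clause headed by 'introduced'.
— Beth: second object of the clause headed by 'introduced'; is c-commanded by the pronoun; coreference would bind this R-expression — blocked (Principle C).
— Emma: possessor inside the object DP of the clause headed by 'introduced'; is c-commanded by the pronoun; coreference would bind this R-expression — blocked (Principle C).
— Irene: subject of the clause headed by 'persuaded'; c-commands the pronoun but lies outside its binding domain — allowed.

Irene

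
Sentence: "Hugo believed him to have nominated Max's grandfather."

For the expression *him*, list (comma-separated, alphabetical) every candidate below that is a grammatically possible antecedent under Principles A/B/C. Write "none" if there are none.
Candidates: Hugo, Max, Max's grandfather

*him* is a pronoun; Principle B requires it to be free in its binding domain — the matrix clause.
— Hugo: subject of the matrix clause; c-commands the pronoun within its binding domain — blocked (Principle B).
— Max: possessor inside the object DP of the clause headed by 'nominated'; is c-commanded by the pronoun; coreference would bind this R-expression — blocked (Principle C).
— Max's grandfather: object of the clause headed by 'nominated'; is c-commanded by the pronoun; coreference would bind this R-expression — blocked (Principle C).

none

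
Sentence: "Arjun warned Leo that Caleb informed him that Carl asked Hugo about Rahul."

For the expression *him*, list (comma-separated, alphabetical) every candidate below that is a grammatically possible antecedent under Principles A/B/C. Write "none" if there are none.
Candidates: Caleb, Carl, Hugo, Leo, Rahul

*him* is a pronoun; Principle B requires it to be free in its binding domain — the clause headed by 'informed'.
— Caleb: subject of the clause headed by 'informed'; c-commands the pronoun within its binding domain — blocked (Principle B).
— Carl: subject of the clause headed by 'asked'; is c-commanded by the pronoun; coreference would bind this R-expression — blocked (Principle C).
— Hugo: object of the clause headed by 'asked'; is c-commanded by the pronoun; coreference would bind this R-expression — blocked (Principle C).
— Leo: object of the matrix clause; c-commands the pronoun but lies outside its binding domain — allowed.
— Rahul: second object of the clause headed by 'asked'; is c-commanded by the pronoun; coreference would bind this R-expression — blocked (Principle C).

Leo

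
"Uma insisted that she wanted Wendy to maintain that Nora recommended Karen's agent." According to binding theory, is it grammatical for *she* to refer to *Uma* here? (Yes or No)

Yes

*Uma* is an R-expression; Principle C requires it to be free (not bound by any c-commanding expression).
— she: subject of the clause headed by 'wanted'; the pronoun does not c-command the R-expression — coreference allowed.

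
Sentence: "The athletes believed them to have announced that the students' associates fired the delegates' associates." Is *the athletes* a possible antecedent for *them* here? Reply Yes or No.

*them* is a pronoun; Principle B requires it to be free in its binding domain — the matrix clause.
— the athletes: subject of the matrix clause; c-commands the pronoun within its binding domain — blocked (Principle B).

No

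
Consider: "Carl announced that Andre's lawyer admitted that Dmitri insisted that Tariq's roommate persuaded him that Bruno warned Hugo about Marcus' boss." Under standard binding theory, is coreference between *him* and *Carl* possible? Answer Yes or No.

*Carl* is an R-expression; Principle C requires it to be free (not bound by any c-commanding expression).
— him: object of the clause headed by 'persuaded'; the pronoun does not c-command the R-expression — coreference allowed.

Yes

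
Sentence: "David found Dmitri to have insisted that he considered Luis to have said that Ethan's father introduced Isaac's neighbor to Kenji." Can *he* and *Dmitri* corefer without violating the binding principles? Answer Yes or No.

*Dmitri* is an R-expression; Principle C requires it to be free (not bound by any c-commanding expression).
— he: subject of the clause headed by 'considered'; the pronoun does not c-command the R-expression — coreference allowed.

Yes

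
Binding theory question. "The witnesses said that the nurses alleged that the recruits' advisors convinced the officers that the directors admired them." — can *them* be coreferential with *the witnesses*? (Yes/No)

*them* is a pronoun; Principle B requires it to be free in its binding domain — the clause headed by 'admired'.
— the witnesses: subject of the matrix clause; c-commands the pronoun but lies outside its binding domain — allowed.

Yes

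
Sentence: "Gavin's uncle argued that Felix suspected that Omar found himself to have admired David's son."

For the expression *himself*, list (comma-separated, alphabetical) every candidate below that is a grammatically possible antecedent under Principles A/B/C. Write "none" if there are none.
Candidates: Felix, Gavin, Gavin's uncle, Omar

Omar

*himself* is a reflexive; Principle A requires it to be bound within its binding domain — the clause headed by 'found'.
— Felix: subject of the clause headed by 'suspected'; c-commands the reflexive but lies outside its binding domain — cannot bind it (Principle A).
— Gavin: possessor inside the subject DP of the matrix clause; does not c-command the reflexive — cannot bind it (Principle A).
— Gavin's uncle: subject of the matrix clause; c-commands the reflexive but lies outside its binding domain — cannot bind it (Principle A).
— Omar: subject of the clause headed by 'found'; c-commands the reflexive within its binding domain — allowed (Principle A).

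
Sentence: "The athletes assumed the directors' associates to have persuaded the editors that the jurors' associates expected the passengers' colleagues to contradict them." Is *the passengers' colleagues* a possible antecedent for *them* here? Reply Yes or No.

*them* is a pronoun; Principle B requires it to be free in its binding domain — the clause headed by 'contradict'.
— the passengers' colleagues: subject of the clause headed by 'contradict'; c-commands the pronoun within its binding domain — blocked (Principle B).

No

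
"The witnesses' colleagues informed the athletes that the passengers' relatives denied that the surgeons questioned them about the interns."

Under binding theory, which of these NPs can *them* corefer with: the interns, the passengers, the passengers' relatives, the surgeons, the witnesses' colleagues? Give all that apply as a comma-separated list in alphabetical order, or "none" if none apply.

the passengers, the passengers' relatives, the witnesses' colleagues

*them* is a pronoun; Principle B requires it to be free in its binding domain — the clause headed by 'questioned'.
— the interns: second object of the clause headed by 'questioned'; is c-commanded by the pronoun; coreference would bind this R-expression — blocked (Principle C).
— the passengers: possessor inside the subject DP of the clause headed by 'denied'; does not c-command the pronoun — Principle B does not apply; allowed.
— the passengers' relatives: subject of the clause headed by 'denied'; c-commands the pronoun but lies outside its binding domain — allowed.
— the surgeons: subject of the clause headed by 'questioned'; c-commands the pronoun within its binding domain — blocked (Principle B).
— the witnesses' colleagues: subject of the matrix clause; c-commands the pronoun but lies outside its binding domain — allowed.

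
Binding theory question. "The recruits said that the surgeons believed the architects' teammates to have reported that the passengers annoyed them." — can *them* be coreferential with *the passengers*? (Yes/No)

*them* is a pronoun; Principle B requires it to be free in its binding domain — the clause headed by 'annoyed'.
— the passengers: subject of the clause headed by 'annoyed'; c-commands the pronoun within its binding domain — blocked (Principle B).

No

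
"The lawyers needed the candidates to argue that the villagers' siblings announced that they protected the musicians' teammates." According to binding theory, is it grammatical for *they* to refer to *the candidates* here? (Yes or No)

Yes

*the candidates* is an R-expression; Principle C requires it to be free (not bound by any c-commanding expression).
— they: subject of the clause headed by 'protected'; the pronoun does not c-command the R-expression — coreference allowed.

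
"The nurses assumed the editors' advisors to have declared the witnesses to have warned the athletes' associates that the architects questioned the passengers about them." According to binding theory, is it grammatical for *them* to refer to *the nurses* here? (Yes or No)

*the nurses* is an R-expression; Principle C requires it to be free (not bound by any c-commanding expression).
— them: second object of the clause headed by 'questioned'; the pronoun does not c-command the R-expression — coreference allowed.

Yes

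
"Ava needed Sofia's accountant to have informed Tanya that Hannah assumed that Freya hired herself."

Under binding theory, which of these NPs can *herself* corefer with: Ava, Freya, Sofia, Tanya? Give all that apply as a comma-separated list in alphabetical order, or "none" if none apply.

*herself* is a reflexive; Principle A requires it to be bound within its binding domain — the clause headed by 'hired'.
— Ava: subject of the matrix clause; c-commands the reflexive but lies outside its binding domain — cannot bind it (Principle A).
— Freya: subject of the clause headed by 'hired'; c-commands the reflexive within its binding domain — allowed (Principle A).
— Sofia: possessor inside the subject DP of the clause headed by 'informed'; does not c-command the reflexive — cannot bind it (Principle A).
— Tanya: object of the clause headed by 'informed'; c-commands the reflexive but lies outside its binding domain — cannot bind it (Principle A).

Freya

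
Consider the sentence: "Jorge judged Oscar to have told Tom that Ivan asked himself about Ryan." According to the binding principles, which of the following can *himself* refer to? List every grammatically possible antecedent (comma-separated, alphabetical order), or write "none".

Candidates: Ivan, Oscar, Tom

*himself* is a reflexive; Principle A requires it to be bound within its binding domain — the clause headed by 'asked'.
— Ivan: subject of the clause headed by 'asked'; c-commands the reflexive within its binding domain — allowed (Principle A).
— Oscar: subject of the clause headed by 'told'; c-commands the reflexive but lies outside its binding domain — cannot bind it (Principle A).
— Tom: object of the clause headed by 'told'; c-commands the reflexive but lies outside its binding domain — cannot bind it (Principle A).

Ivan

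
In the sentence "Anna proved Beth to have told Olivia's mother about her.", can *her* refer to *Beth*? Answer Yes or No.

*her* is a pronoun; Principle B requires it to be free in its binding domain — the clause headed by 'told'.
— Beth: subject of the clause headed by 'told'; c-commands the pronoun within its binding domain — blocked (Principle B).

No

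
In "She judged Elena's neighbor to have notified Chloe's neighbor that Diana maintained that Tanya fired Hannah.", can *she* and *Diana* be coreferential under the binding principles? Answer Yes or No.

No

*Diana* is an R-expression; Principle C requires it to be free (not bound by any c-commanding expression).
— she: subject of the matrix clause; the pronoun c-commands the R-expression — coreference blocked (Principle C).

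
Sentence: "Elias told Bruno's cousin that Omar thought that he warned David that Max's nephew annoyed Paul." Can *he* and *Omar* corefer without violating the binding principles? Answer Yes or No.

*Omar* is an R-expression; Principle C requires it to be free (not bound by any c-commanding expression).
— he: subject of the clause headed by 'warned'; the pronoun does not c-command the R-expression — coreference allowed.

Yes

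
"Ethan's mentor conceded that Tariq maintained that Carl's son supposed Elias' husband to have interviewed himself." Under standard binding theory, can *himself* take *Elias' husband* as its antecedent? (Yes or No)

Yes

*himself* is a reflexive; Principle A requires it to be bound within its binding domain — the clause headed by 'interviewed'.
— Elias' husband: subject of the clause headed by 'interviewed'; c-commands the reflexive within its binding domain — allowed (Principle A).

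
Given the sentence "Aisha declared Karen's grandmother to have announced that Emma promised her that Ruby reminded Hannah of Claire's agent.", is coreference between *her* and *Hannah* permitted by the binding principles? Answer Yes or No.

*her* is a pronoun; Principle B requires it to be free in its binding domain — the clause headed by 'promised'.
— Hannah: object of the clause headed by 'reminded'; is c-commanded by the pronoun; coreference would bind this R-expression — blocked (Principle C).

No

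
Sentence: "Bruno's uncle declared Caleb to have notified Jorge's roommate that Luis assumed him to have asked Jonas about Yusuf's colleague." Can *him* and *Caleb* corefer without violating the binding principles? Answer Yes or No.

*Caleb* is an R-expression; Principle C requires it to be free (not bound by any c-commanding expression).
— him: subject of the clause headed by 'asked'; the pronoun does not c-command the R-expression — coreference allowed.

Yes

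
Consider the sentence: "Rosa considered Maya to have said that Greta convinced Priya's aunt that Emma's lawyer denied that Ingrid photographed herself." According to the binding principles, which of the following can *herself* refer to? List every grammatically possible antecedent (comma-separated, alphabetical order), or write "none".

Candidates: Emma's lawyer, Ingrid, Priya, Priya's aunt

*herself* is a reflexive; Principle A requires it to be bound within its binding domain — the clause headed by 'photographed'.
— Emma's lawyer: subject of the clause headed by 'denied'; c-commands the reflexive but lies outside its binding domain — cannot bind it (Principle A).
— Ingrid: subject of the clause headed by 'photographed'; c-commands the reflexive within its binding domain — allowed (Principle A).
— Priya: possessor inside the object DP of the clause headed by 'convinced'; does not c-command the reflexive — cannot bind it (Principle A).
— Priya's aunt: object of the clause headed by 'convinced'; c-commands the reflexive but lies outside its binding domain — cannot bind it (Principle A).

Ingrid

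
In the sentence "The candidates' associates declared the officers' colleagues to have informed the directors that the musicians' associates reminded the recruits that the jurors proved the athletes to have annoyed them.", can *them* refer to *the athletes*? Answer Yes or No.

No

*them* is a pronoun; Principle B requires it to be free in its binding domain — the clause headed by 'annoyed'.
— the athletes: subject of the clause headed by 'annoyed'; c-commands the pronoun within its binding domain — blocked (Principle B).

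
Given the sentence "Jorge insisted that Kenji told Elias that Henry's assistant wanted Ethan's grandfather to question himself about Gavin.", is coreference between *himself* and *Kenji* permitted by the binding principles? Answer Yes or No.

*himself* is a reflexive; Principle A requires it to be bound within its binding domain — the clause headed by 'question'.
— Kenji: subject of the clause headed by 'told'; c-commands the reflexive but lies outside its binding domain — cannot bind it (Principle A).

No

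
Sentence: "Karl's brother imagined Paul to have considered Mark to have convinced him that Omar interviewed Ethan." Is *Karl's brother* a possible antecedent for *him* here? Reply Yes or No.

*him* is a pronoun; Principle B requires it to be free in its binding domain — the clause headed by 'convinced'.
— Karl's brother: subject of the matrix clause; c-commands the pronoun but lies outside its binding domain — allowed.

Yes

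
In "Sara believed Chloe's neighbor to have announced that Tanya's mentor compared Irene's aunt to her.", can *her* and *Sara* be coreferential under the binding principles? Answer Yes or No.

Yes

*Sara* is an R-expression; Principle C requires it to be free (not bound by any c-commanding expression).
— her: second object of the clause headed by 'compared'; the pronoun does not c-command the R-expression — coreference allowed.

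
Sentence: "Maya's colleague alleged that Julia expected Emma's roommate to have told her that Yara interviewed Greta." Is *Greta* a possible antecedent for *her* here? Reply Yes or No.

No

*her* is a pronoun; Principle B requires it to be free in its binding domain — the clause headed by 'told'.
— Greta: object of the clause headed by 'interviewed'; is c-commanded by the pronoun; coreference would bind this R-expression — blocked (Principle C).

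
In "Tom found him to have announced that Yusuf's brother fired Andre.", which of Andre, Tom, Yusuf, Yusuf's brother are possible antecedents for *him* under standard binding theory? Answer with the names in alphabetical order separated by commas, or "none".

*him* is a pronoun; Principle B requires it to be free in its binding domain — the matrix clause.
— Andre: object of the clause headed by 'fired'; is c-commanded by the pronoun; coreference would bind this R-expression — blocked (Principle C).
— Tom: subject of the matrix clause; c-commands the pronoun within its binding domain — blocked (Principle B).
— Yusuf: possessor inside the subject DP of the clause headed by 'fired'; is c-commanded by the pronoun; coreference would bind this R-expression — blocked (Principle C).
— Yusuf's brother: subject of the clause headed by 'fired'; is c-commanded by the pronoun; coreference would bind this R-expression — blocked (Principle C).

none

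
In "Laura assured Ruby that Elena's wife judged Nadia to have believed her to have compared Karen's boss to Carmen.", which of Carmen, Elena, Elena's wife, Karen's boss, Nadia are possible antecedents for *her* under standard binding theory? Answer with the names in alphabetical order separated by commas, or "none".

*her* is a pronoun; Principle B requires it to be free in its binding domain — the clause headed by 'believed'.
— Carmen: second object of the clause headed by 'compared'; is c-commanded by the pronoun; coreference would bind this R-expression — blocked (Principle C).
— Elena: possessor inside the subject DP of the clause headed by 'judged'; does not c-command the pronoun — Principle B does not apply; allowed.
— Elena's wife: subject of the clause headed by 'judged'; c-commands the pronoun but lies outside its binding domain — allowed.
— Karen's boss: object of the clause headed by 'compared'; is c-commanded by the pronoun; coreference would bind this R-expression — blocked (Principle C).
— Nadia: subject of the clause headed by 'believed'; c-commands the pronoun within its binding domain — blocked (Principle B).

Elena, Elena's wife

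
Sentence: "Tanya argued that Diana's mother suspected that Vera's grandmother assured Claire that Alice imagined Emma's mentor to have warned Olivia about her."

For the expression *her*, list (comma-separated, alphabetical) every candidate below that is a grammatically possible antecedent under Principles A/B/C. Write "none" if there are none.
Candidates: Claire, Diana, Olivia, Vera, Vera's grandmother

Claire, Diana, Vera, Vera's grandmother

*her* is a pronoun; Principle B requires it to be free in its binding domain — the clause headed by 'warned'.
— Claire: object of the clause headed by 'assured'; c-commands the pronoun but lies outside its binding domain — allowed.
— Diana: possessor inside the subject DP of the clause headed by 'suspected'; does not c-command the pronoun — Principle B does not apply; allowed.
— Olivia: object of the clause headed by 'warned'; c-commands the pronoun within its binding domain — blocked (Principle B).
— Vera: possessor inside the subject DP of the clause headed by 'assured'; does not c-command the pronoun — Principle B does not apply; allowed.
— Vera's grandmother: subject of the clause headed by 'assured'; c-commands the pronoun but lies outside its binding domain — allowed.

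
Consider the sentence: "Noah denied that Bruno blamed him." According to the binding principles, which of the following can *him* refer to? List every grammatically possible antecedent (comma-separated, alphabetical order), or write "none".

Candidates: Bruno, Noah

*him* is a pronoun; Principle B requires it to be free in its binding domain — the clause headed by 'blamed'.
— Bruno: subject of the clause headed by 'blamed'; c-commands the pronoun within its binding domain — blocked (Principle B).
— Noah: subject of the matrix clause; c-commands the pronoun but lies outside its binding domain — allowed.

Noah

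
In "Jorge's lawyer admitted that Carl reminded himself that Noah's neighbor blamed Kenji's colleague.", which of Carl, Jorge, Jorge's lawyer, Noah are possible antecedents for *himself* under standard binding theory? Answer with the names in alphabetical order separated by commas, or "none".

Carl

*himself* is a reflexive; Principle A requires it to be bound within its binding domain — the clause headed by 'reminded'.
— Carl: subject of the clause headed by 'reminded'; c-commands the reflexive within its binding domain — allowed (Principle A).
— Jorge: possessor inside the subject DP of the matrix clause; does not c-command the reflexive — cannot bind it (Principle A).
— Jorge's lawyer: subject of the matrix clause; c-commands the reflexive but lies outside its binding domain — cannot bind it (Principle A).
— Noah: possessor inside the subject DP of the clause headed by 'blamed'; does not c-command the reflexive — cannot bind it (Principle A).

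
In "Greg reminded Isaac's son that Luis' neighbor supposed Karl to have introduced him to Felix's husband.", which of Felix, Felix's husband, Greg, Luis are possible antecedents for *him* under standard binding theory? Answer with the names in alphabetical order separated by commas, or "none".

Greg, Luis

*him* is a pronoun; Principle B requires it to be free in its binding domain — the clause headed by 'introduced'.
— Felix: possessor inside the second object DP of the clause headed by 'introduced'; is c-commanded by the pronoun; coreference would bind this R-expression — blocked (Principle C).
— Felix's husband: second object of the clause headed by 'introduced'; is c-commanded by the pronoun; coreference would bind this R-expression — blocked (Principle C).
— Greg: subject of the matrix clause; c-commands the pronoun but lies outside its binding domain — allowed.
— Luis: possessor inside the subject DP of the clause headed by 'supposed'; does not c-command the pronoun — Principle B does not apply; allowed.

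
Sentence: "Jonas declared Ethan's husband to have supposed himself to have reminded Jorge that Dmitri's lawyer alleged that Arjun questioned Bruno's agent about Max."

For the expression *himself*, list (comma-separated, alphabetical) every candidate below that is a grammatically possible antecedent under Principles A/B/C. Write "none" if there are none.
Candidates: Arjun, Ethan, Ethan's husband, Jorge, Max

*himself* is a reflexive; Principle A requires it to be bound within its binding domain — the clause headed by 'supposed'.
— Arjun: subject of the clause headed by 'questioned'; does not c-command the reflexive — cannot bind it (Principle A).
— Ethan: possessor inside the subject DP of the clause headed by 'supposed'; does not c-command the reflexive — cannot bind it (Principle A).
— Ethan's husband: subject of the clause headed by 'supposed'; c-commands the reflexive within its binding domain — allowed (Principle A).
— Jorge: object of the clause headed by 'reminded'; does not c-command the reflexive — cannot bind it (Principle A).
— Max: second object of the clause headed by 'questioned'; does not c-command the reflexive — cannot bind it (Principle A).

Ethan's husband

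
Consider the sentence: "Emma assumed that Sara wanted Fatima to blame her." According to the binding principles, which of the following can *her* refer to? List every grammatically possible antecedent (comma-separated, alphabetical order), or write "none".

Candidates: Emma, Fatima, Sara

*her* is a pronoun; Principle B requires it to be free in its binding domain — the clause headed by 'blame'.
— Emma: subject of the matrix clause; c-commands the pronoun but lies outside its binding domain — allowed.
— Fatima: subject of the clause headed by 'blame'; c-commands the pronoun within its binding domain — blocked (Principle B).
— Sara: subject of the clause headed by 'wanted'; c-commands the pronoun but lies outside its binding domain — allowed.

Emma, Sara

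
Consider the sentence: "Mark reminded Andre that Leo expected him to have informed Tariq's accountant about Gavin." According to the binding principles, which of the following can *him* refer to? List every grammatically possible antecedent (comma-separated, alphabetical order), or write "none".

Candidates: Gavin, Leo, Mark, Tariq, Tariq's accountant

Mark

*him* is a pronoun; Principle B requires it to be free in its binding domain — the clause headed by 'expected'.
— Gavin: second object of the clause headed by 'informed'; is c-commanded by the pronoun; coreference would bind this R-expression — blocked (Principle C).
— Leo: subject of the clause headed by 'expected'; c-commands the pronoun within its binding domain — blocked (Principle B).
— Mark: subject of the matrix clause; c-commands the pronoun but lies outside its binding domain — allowed.
— Tariq: possessor inside the object DP of the clause headed by 'informed'; is c-commanded by the pronoun; coreference would bind this R-expression — blocked (Principle C).
— Tariq's accountant: object of the clause headed by 'informed'; is c-commanded by the pronoun; coreference would bind this R-expression — blocked (Principle C).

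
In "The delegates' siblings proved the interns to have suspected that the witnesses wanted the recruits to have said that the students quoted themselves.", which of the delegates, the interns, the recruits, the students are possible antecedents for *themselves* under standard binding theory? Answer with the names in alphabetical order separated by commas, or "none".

*themselves* is a reflexive; Principle A requires it to be bound within its binding domain — the clause headed by 'quoted'.
— the delegates: possessor inside the subject DP of the matrix clause; does not c-command the reflexive — cannot bind it (Principle A).
— the interns: subject of the clause headed by 'suspected'; c-commands the reflexive but lies outside its binding domain — cannot bind it (Principle A).
— the recruits: subject of the clause headed by 'said'; c-commands the reflexive but lies outside its binding domain — cannot bind it (Principle A).
— the students: subject of the clause headed by 'quoted'; c-commands the reflexive within its binding domain — allowed (Principle A).

the students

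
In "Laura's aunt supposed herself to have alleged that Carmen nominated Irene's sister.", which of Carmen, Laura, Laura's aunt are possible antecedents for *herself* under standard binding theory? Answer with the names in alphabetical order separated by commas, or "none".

*herself* is a reflexive; Principle A requires it to be bound within its binding domain — the matrix clause.
— Carmen: subject of the clause headed by 'nominated'; does not c-command the reflexive — cannot bind it (Principle A).
— Laura: possessor inside the subject DP of the matrix clause; does not c-command the reflexive — cannot bind it (Principle A).
— Laura's aunt: subject of the matrix clause; c-commands the reflexive within its binding domain — allowed (Principle A).

Laura's aunt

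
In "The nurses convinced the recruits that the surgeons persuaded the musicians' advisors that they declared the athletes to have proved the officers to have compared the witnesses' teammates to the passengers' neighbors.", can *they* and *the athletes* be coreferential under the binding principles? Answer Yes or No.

*the athletes* is an R-expression; Principle C requires it to be free (not bound by any c-commanding expression).
— they: subject of the clause headed by 'declared'; the pronoun c-commands the R-expression — coreference blocked (Principle C).

No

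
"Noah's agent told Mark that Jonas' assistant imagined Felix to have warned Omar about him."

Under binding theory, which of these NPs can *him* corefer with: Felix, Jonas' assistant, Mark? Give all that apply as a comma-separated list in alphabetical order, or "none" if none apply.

Jonas' assistant, Mark

*him* is a pronoun; Principle B requires it to be free in its binding domain — the clause headed by 'warned'.
— Felix: subject of the clause headed by 'warned'; c-commands the pronoun within its binding domain — blocked (Principle B).
— Jonas' assistant: subject of the clause headed by 'imagined'; c-commands the pronoun but lies outside its binding domain — allowed.
— Mark: object of the matrix clause; c-commands the pronoun but lies outside its binding domain — allowed.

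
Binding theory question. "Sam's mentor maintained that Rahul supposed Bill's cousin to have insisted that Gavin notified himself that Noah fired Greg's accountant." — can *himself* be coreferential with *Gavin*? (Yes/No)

Yes

*himself* is a reflexive; Principle A requires it to be bound within its binding domain — the clause headed by 'notified'.
— Gavin: subject of the clause headed by 'notified'; c-commands the reflexive within its binding domain — allowed (Principle A).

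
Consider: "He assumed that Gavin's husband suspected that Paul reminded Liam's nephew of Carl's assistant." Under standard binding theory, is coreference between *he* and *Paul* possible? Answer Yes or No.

*Paul* is an R-expression; Principle C requires it to be free (not bound by any c-commanding expression).
— he: subject of the matrix clause; the pronoun c-commands the R-expression — coreference blocked (Principle C).

No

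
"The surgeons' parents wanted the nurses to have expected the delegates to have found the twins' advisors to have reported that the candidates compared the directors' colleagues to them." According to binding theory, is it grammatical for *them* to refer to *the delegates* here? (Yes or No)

Yes

*the delegates* is an R-expression; Principle C requires it to be free (not bound by any c-commanding expression).
— them: second object of the clause headed by 'compared'; the pronoun does not c-command the R-expression — coreference allowed.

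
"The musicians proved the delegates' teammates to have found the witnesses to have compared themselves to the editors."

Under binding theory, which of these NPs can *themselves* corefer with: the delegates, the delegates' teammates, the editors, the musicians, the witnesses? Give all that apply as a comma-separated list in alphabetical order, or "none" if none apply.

*themselves* is a reflexive; Principle A requires it to be bound within its binding domain — the clause headed by 'compared'.
— the delegates: possessor inside the subject DP of the clause headed by 'found'; does not c-command the reflexive — cannot bind it (Principle A).
— the delegates' teammates: subject of the clause headed by 'found'; c-commands the reflexive but lies outside its binding domain — cannot bind it (Principle A).
— the editors: second object of the clause headed by 'compared'; does not c-command the reflexive — cannot bind it (Principle A).
— the musicians: subject of the matrix clause; c-commands the reflexive but lies outside its binding domain — cannot bind it (Principle A).
— the witnesses: subject of the clause headed by 'compared'; c-commands the reflexive within its binding domain — allowed (Principle A).

the witnesses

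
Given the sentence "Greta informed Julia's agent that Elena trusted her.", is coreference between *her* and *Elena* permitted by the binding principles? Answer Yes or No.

*her* is a pronoun; Principle B requires it to be free in its binding domain — the clause headed by 'trusted'.
— Elena: subject of the clause headed by 'trusted'; c-commands the pronoun within its binding domain — blocked (Principle B).

No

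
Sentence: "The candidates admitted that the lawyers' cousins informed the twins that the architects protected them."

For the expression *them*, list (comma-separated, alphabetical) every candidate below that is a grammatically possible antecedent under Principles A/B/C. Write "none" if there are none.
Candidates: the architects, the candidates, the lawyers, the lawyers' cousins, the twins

the candidates, the lawyers, the lawyers' cousins, the twins

*them* is a pronoun; Principle B requires it to be free in its binding domain — the clause headed by 'protected'.
— the architects: subject of the clause headed by 'protected'; c-commands the pronoun within its binding domain — blocked (Principle B).
— the candidates: subject of the matrix clause; c-commands the pronoun but lies outside its binding domain — allowed.
— the lawyers: possessor inside the subject DP of the clause headed by 'informed'; does not c-command the pronoun — Principle B does not apply; allowed.
— the lawyers' cousins: subject of the clause headed by 'informed'; c-commands the pronoun but lies outside its binding domain — allowed.
— the twins: object of the clause headed by 'informed'; c-commands the pronoun but lies outside its binding domain — allowed.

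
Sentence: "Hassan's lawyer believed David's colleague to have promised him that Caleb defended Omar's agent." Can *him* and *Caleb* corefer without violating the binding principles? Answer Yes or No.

*Caleb* is an R-expression; Principle C requires it to be free (not bound by any c-commanding expression).
— him: object of the clause headed by 'promised'; the pronoun c-commands the R-expression — coreference blocked (Principle C).

No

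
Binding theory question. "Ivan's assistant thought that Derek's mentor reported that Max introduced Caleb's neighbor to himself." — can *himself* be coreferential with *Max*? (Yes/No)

*himself* is a reflexive; Principle A requires it to be bound within its binding domain — the clause headed by 'introduced'.
— Max: subject of the clause headed by 'introduced'; c-commands the reflexive within its binding domain — allowed (Principle A).

Yes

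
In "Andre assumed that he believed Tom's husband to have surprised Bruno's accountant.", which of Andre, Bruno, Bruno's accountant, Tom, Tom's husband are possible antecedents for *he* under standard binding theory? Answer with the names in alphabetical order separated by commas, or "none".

*he* is a pronoun; Principle B requires it to be free in its binding domain — the clause headed by 'believed'.
— Andre: subject of the matrix clause; c-commands the pronoun but lies outside its binding domain — allowed.
— Bruno: possessor inside the object DP of the clause headed by 'surprised'; is c-commanded by the pronoun; coreference would bind this R-expression — blocked (Principle C).
— Bruno's accountant: object of the clause headed by 'surprised'; is c-commanded by the pronoun; coreference would bind this R-expression — blocked (Principle C).
— Tom: possessor inside the subject DP of the clause headed by 'surprised'; is c-commanded by the pronoun; coreference would bind this R-expression — blocked (Principle C).
— Tom's husband: subject of the clause headed by 'surprised'; is c-commanded by the pronoun; coreference would bind this R-expression — blocked (Principle C).

Andre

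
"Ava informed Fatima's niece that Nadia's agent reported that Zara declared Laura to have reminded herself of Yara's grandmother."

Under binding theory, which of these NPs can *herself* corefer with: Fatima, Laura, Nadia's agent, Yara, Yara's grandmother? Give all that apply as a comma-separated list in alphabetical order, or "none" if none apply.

*herself* is a reflexive; Principle A requires it to be bound within its binding domain — the clause headed by 'reminded'.
— Fatima: possessor inside the object DP of the matrix clause; does not c-command the reflexive — cannot bind it (Principle A).
— Laura: subject of the clause headed by 'reminded'; c-commands the reflexive within its binding domain — allowed (Principle A).
— Nadia's agent: subject of the clause headed by 'reported'; c-commands the reflexive but lies outside its binding domain — cannot bind it (Principle A).
— Yara: possessor inside the second object DP of the clause headed by 'reminded'; does not c-command the reflexive — cannot bind it (Principle A).
— Yara's grandmother: second object of the clause headed by 'reminded'; does not c-command the reflexive — cannot bind it (Principle A).

Laura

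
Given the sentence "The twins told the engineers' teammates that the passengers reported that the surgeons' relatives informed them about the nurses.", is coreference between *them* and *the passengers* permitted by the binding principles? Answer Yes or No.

*them* is a pronoun; Principle B requires it to be free in its binding domain — the clause headed by 'informed'.
— the passengers: subject of the clause headed by 'reported'; c-commands the pronoun but lies outside its binding domain — allowed.

Yes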